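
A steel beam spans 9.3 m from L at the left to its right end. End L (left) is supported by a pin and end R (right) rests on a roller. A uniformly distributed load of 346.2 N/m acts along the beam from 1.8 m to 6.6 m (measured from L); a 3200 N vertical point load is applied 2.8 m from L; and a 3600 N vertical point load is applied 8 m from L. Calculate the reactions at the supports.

L_x = 0, L_y = 3651 N, R_y = 4811 N

Resultant of the distributed load: 346.2 × 4.8 = 1661.76 N at 4.2 m from L.
Moments about L: R_y·9.3 − (346.2·4.8)·4.2 − 3200·2.8 − 3600·8 = 0 → R_y = 44739.392/9.3 = 4810.69 ≈ 4811 N.
ΣF_y = 0: L_y + 4810.69 − 346.2·4.8 − 3200 − 3600 = 0 → L_y = 3651 N.
ΣF_x = 0: no horizontal applied forces, so L_x = 0.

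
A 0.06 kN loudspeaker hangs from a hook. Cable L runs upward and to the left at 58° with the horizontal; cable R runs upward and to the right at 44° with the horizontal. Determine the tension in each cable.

ΣF_x = 0: −T_L·cos58° + T_R·cos44° = 0 → T_R = 0.736674·T_L.
ΣF_y = 0: T_L·sin58° + T_R·sin44° = 0.06.
Substitute: T_L·(0.848048 + 0.736674·0.694658) = 0.06 → T_L = 0.0441246 ≈ 0.04412 kN.
Then T_R = 0.736674 × 0.0441246 = 0.03251 kN.

T_L = 0.04412 kN, T_R = 0.03251 kN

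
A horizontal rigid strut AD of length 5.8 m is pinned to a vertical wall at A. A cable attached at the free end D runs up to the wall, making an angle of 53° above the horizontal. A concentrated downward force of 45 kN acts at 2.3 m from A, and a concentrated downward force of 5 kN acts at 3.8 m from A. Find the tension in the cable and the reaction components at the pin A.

ΣM about A: T·sin53°·5.8 − 45·2.3 − 5·3.8 = 0 → T = 122.5/(5.8·0.798636) = 26.446 ≈ 26.45 kN.
ΣF_x = 0: A_x − T·cos53° = 0 → A_x = 26.446 × 0.601815 = 15.92 kN.
ΣF_y = 0: A_y + T·sin53° − 45 − 5 = 0 → A_y = 50 − 26.446 × 0.798636 = 28.88 kN.

T = 26.45 kN, A_x = 15.92 kN, A_y = 28.88 kN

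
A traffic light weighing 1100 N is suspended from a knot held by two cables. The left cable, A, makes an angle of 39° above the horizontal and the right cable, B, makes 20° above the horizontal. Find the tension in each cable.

T_A = 1206 N, T_B = 997.3 N

ΣF_x = 0: −T_A·cos39° + T_B·cos20° = 0 → T_B = 0.827021·T_A.
ΣF_y = 0: T_A·sin39° + T_B·sin20° = 1100.
Substitute: T_A·(0.62932 + 0.827021·0.34202) = 1100 → T_A = 1205.91 ≈ 1206 N.
Then T_B = 0.827021 × 1205.91 = 997.3 N.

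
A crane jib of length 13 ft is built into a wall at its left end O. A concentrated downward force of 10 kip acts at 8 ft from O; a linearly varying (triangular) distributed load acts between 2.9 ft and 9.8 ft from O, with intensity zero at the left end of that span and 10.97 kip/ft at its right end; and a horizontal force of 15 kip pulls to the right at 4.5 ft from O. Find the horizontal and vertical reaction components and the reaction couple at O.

Resultant of the triangular load: ½ × 10.97 × 6.9 = 37.8465 kip, acting at 7.5 ft from O (one-third of the span from the peak).
ΣF_x = 0: O_x + 15 = 0 → O_x = -15.00 kip.
ΣF_y = 0: O_y − 10 − ½·10.97·6.9 = 0 → O_y = 47.85 kip.
ΣM about O: M_O − 10·8 − (½·10.97·6.9)·7.5 = 0 → M_O = 363.8 kip·ft.

O_x = -15.00 kip, O_y = 47.85 kip, M_O = 363.8 kip·ft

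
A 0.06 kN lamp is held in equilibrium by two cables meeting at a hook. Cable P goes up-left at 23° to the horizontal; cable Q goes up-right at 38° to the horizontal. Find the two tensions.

ΣF_x = 0: −T_P·cos23° + T_Q·cos38° = 0 → T_Q = 1.16814·T_P.
ΣF_y = 0: T_P·sin23° + T_Q·sin38° = 0.06.
Substitute: T_P·(0.390731 + 1.16814·0.615661) = 0.06 → T_P = 0.0540585 ≈ 0.05406 kN.
Then T_Q = 1.16814 × 0.0540585 = 0.06315 kN.

T_P = 0.05406 kN, T_Q = 0.06315 kN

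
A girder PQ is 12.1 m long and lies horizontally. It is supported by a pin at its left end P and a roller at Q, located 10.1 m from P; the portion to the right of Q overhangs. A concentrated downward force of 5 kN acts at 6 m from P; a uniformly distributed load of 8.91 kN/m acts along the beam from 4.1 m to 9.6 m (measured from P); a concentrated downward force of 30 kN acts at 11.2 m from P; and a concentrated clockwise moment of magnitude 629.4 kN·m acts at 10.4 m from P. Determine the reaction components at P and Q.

Resultant of the distributed load: 8.91 × 5.5 = 49.005 kN at 6.85 m from P.
ΣM about P: Q_y·10.1 − 5·6 − (8.91·5.5)·6.85 − 30·11.2 − 629.4 = 0 → Q_y = 1331.08425/10.1 = 131.791 ≈ 131.8 kN.
ΣF_y = 0: P_y + 131.791 − 5 − 8.91·5.5 − 30 = 0 → P_y = -47.79 kN.
ΣF_x = 0: no horizontal applied forces, so P_x = 0.

P_x = 0, P_y = -47.79 kN, Q_y = 131.8 kN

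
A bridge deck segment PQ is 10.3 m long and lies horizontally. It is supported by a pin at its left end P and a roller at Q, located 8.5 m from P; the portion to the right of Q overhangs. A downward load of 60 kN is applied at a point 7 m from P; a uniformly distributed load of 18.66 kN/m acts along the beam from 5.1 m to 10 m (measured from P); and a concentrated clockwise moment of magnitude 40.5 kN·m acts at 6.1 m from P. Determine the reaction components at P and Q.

Resultant of the distributed load: 18.66 × 4.9 = 91.434 kN at 7.55 m from P.
Taking moments about P: Q_y·8.5 − 60·7 − (18.66·4.9)·7.55 − 40.5 = 0 → Q_y = 1150.8267/8.5 = 135.391 ≈ 135.4 kN.
ΣF_y = 0: P_y + 135.391 − 60 − 18.66·4.9 = 0 → P_y = 16.04 kN.
ΣF_x = 0: no horizontal applied forces, so P_x = 0.

P_x = 0, P_y = 16.04 kN, Q_y = 135.4 kN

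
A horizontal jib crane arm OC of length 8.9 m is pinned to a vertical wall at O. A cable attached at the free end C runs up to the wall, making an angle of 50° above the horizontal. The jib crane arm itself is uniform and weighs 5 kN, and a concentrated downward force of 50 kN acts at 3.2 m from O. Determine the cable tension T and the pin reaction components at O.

ΣM about O: T·sin50°·8.9 − 5·4.45 − 50·3.2 = 0 → T = 182.25/(8.9·0.766044) = 26.7315 ≈ 26.73 kN.
ΣF_x = 0: O_x − T·cos50° = 0 → O_x = 26.7315 × 0.642788 = 17.18 kN.
ΣF_y = 0: O_y + T·sin50° − 5 − 50 = 0 → O_y = 55 − 26.7315 × 0.766044 = 34.52 kN.

T = 26.73 kN, O_x = 17.18 kN, O_y = 34.52 kN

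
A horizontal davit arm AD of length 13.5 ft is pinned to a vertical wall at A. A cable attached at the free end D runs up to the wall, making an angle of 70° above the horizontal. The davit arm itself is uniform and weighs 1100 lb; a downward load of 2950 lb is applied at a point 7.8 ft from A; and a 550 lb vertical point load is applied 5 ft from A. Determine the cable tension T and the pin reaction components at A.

T = 2616 lb, A_x = 894.7 lb, A_y = 2142 lb

ΣM about A: T·sin70°·13.5 − 1100·6.75 − 2950·7.8 − 550·5 = 0 → T = 33185/(13.5·0.939693) = 2615.91 ≈ 2616 lb.
ΣF_x = 0: A_x − T·cos70° = 0 → A_x = 2615.91 × 0.34202 = 894.7 lb.
ΣF_y = 0: A_y + T·sin70° − 1100 − 2950 − 550 = 0 → A_y = 4600 − 2615.91 × 0.939693 = 2142 lb.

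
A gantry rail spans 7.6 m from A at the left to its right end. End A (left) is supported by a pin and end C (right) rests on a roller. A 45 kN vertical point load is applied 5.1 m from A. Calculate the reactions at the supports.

A_x = 0, A_y = 14.80 kN, C_y = 30.20 kN

Moments about A: C_y·7.6 − 45·5.1 = 0 → C_y = 229.5/7.6 = 30.1974 ≈ 30.20 kN.
ΣF_y = 0: A_y + 30.1974 − 45 = 0 → A_y = 14.80 kN.
ΣF_x = 0: no horizontal applied forces, so A_x = 0.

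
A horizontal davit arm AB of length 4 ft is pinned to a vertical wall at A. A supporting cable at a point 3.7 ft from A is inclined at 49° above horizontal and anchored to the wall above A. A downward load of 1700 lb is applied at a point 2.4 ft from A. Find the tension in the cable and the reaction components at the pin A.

ΣM about A: T·sin49°·3.7 − 1700·2.4 = 0 → T = 4080/(3.7·0.75471) = 1461.09 ≈ 1461 lb.
ΣF_x = 0: A_x − T·cos49° = 0 → A_x = 1461.09 × 0.656059 = 958.6 lb.
ΣF_y = 0: A_y + T·sin49° − 1700 = 0 → A_y = 1700 − 1461.09 × 0.75471 = 597.3 lb.

T = 1461 lb, A_x = 958.6 lb, A_y = 597.3 lb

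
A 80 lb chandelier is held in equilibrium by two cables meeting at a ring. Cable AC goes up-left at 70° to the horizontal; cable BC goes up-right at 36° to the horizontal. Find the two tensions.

ΣF_x = 0: −T_AC·cos70° + T_BC·cos36° = 0 → T_BC = 0.42276·T_AC.
ΣF_y = 0: T_AC·sin70° + T_BC·sin36° = 80.
Substitute: T_AC·(0.939693 + 0.42276·0.587785) = 80 → T_AC = 67.3296 ≈ 67.33 lb.
Then T_BC = 0.42276 × 67.3296 = 28.46 lb.

T_AC = 67.33 lb, T_BC = 28.46 lb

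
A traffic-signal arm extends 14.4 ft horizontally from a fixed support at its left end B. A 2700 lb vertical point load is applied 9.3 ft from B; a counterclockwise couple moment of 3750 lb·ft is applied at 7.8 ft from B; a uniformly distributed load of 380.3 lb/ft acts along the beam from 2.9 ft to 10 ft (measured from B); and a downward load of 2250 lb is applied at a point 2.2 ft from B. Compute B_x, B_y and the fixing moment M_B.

Resultant of the distributed load: 380.3 × 7.1 = 2700.13 lb at 6.45 ft from B.
ΣF_x = 0: B_x = 0.
ΣF_y = 0: B_y − 2700 − 380.3·7.1 − 2250 = 0 → B_y = 7650 lb.
ΣM about B: M_B − 2700·9.3 + 3750 − (380.3·7.1)·6.45 − 2250·2.2 = 0 → M_B = 43730 lb·ft.

B_x = 0, B_y = 7650 lb, M_B = 43730 lb·ft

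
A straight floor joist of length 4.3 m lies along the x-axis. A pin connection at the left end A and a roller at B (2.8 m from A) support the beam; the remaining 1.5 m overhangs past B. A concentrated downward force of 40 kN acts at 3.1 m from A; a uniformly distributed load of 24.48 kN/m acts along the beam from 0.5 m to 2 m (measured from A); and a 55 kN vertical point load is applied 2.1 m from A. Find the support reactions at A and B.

A_x = 0, A_y = 29.79 kN, B_y = 101.9 kN

Resultant of the distributed load: 24.48 × 1.5 = 36.72 kN at 1.25 m from A.
ΣM about A: B_y·2.8 − 40·3.1 − (24.48·1.5)·1.25 − 55·2.1 = 0 → B_y = 285.4/2.8 = 101.929 ≈ 101.9 kN.
ΣF_y = 0: A_y + 101.929 − 40 − 24.48·1.5 − 55 = 0 → A_y = 29.79 kN.
ΣF_x = 0: no horizontal applied forces, so A_x = 0.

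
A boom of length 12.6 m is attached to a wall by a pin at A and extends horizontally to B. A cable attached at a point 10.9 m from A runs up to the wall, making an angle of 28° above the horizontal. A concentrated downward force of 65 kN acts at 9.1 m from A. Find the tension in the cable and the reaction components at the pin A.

T = 115.6 kN, A_x = 102.1 kN, A_y = 10.73 kN

ΣM about A: T·sin28°·10.9 − 65·9.1 = 0 → T = 591.5/(10.9·0.469472) = 115.59 ≈ 115.6 kN.
ΣF_x = 0: A_x − T·cos28° = 0 → A_x = 115.59 × 0.882948 = 102.1 kN.
ΣF_y = 0: A_y + T·sin28° − 65 = 0 → A_y = 65 − 115.59 × 0.469472 = 10.73 kN.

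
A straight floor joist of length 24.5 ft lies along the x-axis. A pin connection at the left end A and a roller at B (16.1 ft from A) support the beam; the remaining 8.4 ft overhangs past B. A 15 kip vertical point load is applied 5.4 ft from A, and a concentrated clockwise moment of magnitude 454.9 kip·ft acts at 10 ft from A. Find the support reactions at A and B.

A_x = 0, A_y = -18.29 kip, B_y = 33.29 kip

Moments about A: B_y·16.1 − 15·5.4 − 454.9 = 0 → B_y = 535.9/16.1 = 33.2857 ≈ 33.29 kip.
ΣF_y = 0: A_y + 33.2857 − 15 = 0 → A_y = -18.29 kip.
ΣF_x = 0: no horizontal applied forces, so A_x = 0.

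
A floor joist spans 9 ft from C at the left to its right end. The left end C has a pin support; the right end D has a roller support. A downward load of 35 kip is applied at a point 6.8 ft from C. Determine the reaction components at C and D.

C_x = 0, C_y = 8.556 kip, D_y = 26.44 kip

Moments about C: D_y·9 − 35·6.8 = 0 → D_y = 238/9 = 26.4444 ≈ 26.44 kip.
ΣF_y = 0: C_y + 26.4444 − 35 = 0 → C_y = 8.556 kip.
ΣF_x = 0: no horizontal applied forces, so C_x = 0.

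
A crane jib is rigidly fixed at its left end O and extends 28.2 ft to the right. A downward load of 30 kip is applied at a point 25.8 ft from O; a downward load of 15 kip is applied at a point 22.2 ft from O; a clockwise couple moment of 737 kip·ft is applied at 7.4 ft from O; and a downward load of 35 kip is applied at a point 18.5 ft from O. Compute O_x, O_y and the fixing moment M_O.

O_x = 0, O_y = 80.00 kip, M_O = 2492 kip·ft

ΣF_x = 0: O_x = 0.
ΣF_y = 0: O_y − 30 − 15 − 35 = 0 → O_y = 80.00 kip.
ΣM about O: M_O − 30·25.8 − 15·22.2 − 737 − 35·18.5 = 0 → M_O = 2492 kip·ft.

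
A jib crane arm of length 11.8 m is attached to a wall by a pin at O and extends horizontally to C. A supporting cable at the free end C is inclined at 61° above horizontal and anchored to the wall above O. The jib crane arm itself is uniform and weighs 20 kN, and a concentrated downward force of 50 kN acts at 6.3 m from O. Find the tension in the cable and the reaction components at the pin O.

ΣM about O: T·sin61°·11.8 − 20·5.9 − 50·6.3 = 0 → T = 433/(11.8·0.87462) = 41.9553 ≈ 41.96 kN.
ΣF_x = 0: O_x − T·cos61° = 0 → O_x = 41.9553 × 0.48481 = 20.34 kN.
ΣF_y = 0: O_y + T·sin61° − 20 − 50 = 0 → O_y = 70 − 41.9553 × 0.87462 = 33.31 kN.

T = 41.96 kN, O_x = 20.34 kN, O_y = 33.31 kN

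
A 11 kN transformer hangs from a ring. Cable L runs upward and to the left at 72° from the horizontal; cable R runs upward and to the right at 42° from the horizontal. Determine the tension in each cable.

T_L = 8.948 kN, T_R = 3.721 kN

ΣF_x = 0: −T_L·cos72° + T_R·cos42° = 0 → T_R = 0.415823·T_L.
ΣF_y = 0: T_L·sin72° + T_R·sin42° = 11.
Substitute: T_L·(0.951057 + 0.415823·0.669131) = 11 → T_L = 8.9482 ≈ 8.948 kN.
Then T_R = 0.415823 × 8.9482 = 3.721 kN.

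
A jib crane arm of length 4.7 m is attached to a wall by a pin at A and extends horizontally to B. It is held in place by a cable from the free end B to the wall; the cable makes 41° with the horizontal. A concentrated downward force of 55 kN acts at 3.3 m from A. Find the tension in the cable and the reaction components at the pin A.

ΣM about A: T·sin41°·4.7 − 55·3.3 = 0 → T = 181.5/(4.7·0.656059) = 58.8621 ≈ 58.86 kN.
ΣF_x = 0: A_x − T·cos41° = 0 → A_x = 58.8621 × 0.75471 = 44.42 kN.
ΣF_y = 0: A_y + T·sin41° − 55 = 0 → A_y = 55 − 58.8621 × 0.656059 = 16.38 kN.

T = 58.86 kN, A_x = 44.42 kN, A_y = 16.38 kN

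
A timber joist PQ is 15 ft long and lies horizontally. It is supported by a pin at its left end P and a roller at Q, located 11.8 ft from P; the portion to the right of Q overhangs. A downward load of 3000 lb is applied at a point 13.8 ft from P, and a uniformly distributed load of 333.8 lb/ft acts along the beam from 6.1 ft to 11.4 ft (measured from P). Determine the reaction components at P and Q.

P_x = 0, P_y = -51.20 lb, Q_y = 4820 lb

Resultant of the distributed load: 333.8 × 5.3 = 1769.14 lb at 8.75 ft from P.
Taking moments about P: Q_y·11.8 − 3000·13.8 − (333.8·5.3)·8.75 = 0 → Q_y = 56879.975/11.8 = 4820.34 ≈ 4820 lb.
ΣF_y = 0: P_y + 4820.34 − 3000 − 333.8·5.3 = 0 → P_y = -51.20 lb.
ΣF_x = 0: no horizontal applied forces, so P_x = 0.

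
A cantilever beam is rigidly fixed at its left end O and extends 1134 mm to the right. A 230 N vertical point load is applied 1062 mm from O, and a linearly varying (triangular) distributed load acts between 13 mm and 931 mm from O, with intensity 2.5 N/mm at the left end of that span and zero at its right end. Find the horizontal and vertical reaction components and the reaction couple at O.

Resultant of the triangular load: ½ × 2.5 × 918 = 1147.5 N, acting at 319 mm from O (one-third of the span from the peak).
ΣF_x = 0: O_x = 0.
ΣF_y = 0: O_y − 230 − ½·2.5·918 = 0 → O_y = 1378 N.
ΣM about O: M_O − 230·1062 − (½·2.5·918)·319 = 0 → M_O = 610300 N·mm.

O_x = 0, O_y = 1378 N, M_O = 610300 N·mm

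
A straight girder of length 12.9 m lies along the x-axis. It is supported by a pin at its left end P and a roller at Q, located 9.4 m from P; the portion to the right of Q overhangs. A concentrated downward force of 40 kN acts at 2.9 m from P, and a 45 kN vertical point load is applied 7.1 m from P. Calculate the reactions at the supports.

Moments about P: Q_y·9.4 − 40·2.9 − 45·7.1 = 0 → Q_y = 435.5/9.4 = 46.3298 ≈ 46.33 kN.
ΣF_y = 0: P_y + 46.3298 − 40 − 45 = 0 → P_y = 38.67 kN.
ΣF_x = 0: no horizontal applied forces, so P_x = 0.

P_x = 0, P_y = 38.67 kN, Q_y = 46.33 kN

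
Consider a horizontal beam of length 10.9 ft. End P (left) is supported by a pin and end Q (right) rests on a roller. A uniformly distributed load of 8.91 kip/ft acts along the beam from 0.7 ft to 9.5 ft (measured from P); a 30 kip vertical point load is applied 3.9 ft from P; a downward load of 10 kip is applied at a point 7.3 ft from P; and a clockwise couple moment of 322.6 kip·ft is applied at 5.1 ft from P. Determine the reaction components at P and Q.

Resultant of the distributed load: 8.91 × 8.8 = 78.408 kip at 5.1 ft from P.
Moments about P: Q_y·10.9 − (8.91·8.8)·5.1 − 30·3.9 − 10·7.3 − 322.6 = 0 → Q_y = 912.4808/10.9 = 83.7138 ≈ 83.71 kip.
ΣF_y = 0: P_y + 83.7138 − 8.91·8.8 − 30 − 10 = 0 → P_y = 34.69 kip.
ΣF_x = 0: no horizontal applied forces, so P_x = 0.

P_x = 0, P_y = 34.69 kip, Q_y = 83.71 kip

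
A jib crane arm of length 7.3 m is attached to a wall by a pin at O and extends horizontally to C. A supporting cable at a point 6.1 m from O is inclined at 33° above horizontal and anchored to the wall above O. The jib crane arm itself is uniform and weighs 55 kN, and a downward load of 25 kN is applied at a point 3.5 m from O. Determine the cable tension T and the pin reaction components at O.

ΣM about O: T·sin33°·6.1 − 55·3.65 − 25·3.5 = 0 → T = 288.25/(6.1·0.544639) = 86.7622 ≈ 86.76 kN.
ΣF_x = 0: O_x − T·cos33° = 0 → O_x = 86.7622 × 0.838671 = 72.76 kN.
ΣF_y = 0: O_y + T·sin33° − 55 − 25 = 0 → O_y = 80 − 86.7622 × 0.544639 = 32.75 kN.

T = 86.76 kN, O_x = 72.76 kN, O_y = 32.75 kN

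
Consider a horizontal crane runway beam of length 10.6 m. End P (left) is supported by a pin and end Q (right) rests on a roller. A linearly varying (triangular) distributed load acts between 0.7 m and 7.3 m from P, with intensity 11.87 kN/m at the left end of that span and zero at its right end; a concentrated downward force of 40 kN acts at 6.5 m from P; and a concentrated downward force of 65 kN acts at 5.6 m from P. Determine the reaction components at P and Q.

Resultant of the triangular load: ½ × 11.87 × 6.6 = 39.171 kN, acting at 2.9 m from P (one-third of the span from the peak).
Moments about P: Q_y·10.6 − (½·11.87·6.6)·2.9 − 40·6.5 − 65·5.6 = 0 → Q_y = 737.5959/10.6 = 69.5845 ≈ 69.58 kN.
ΣF_y = 0: P_y + 69.5845 − ½·11.87·6.6 − 40 − 65 = 0 → P_y = 74.59 kN.
ΣF_x = 0: no horizontal applied forces, so P_x = 0.

P_x = 0, P_y = 74.59 kN, Q_y = 69.58 kN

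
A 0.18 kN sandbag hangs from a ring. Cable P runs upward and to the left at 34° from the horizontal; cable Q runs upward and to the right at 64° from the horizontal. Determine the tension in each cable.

ΣF_x = 0: −T_P·cos34° + T_Q·cos64° = 0 → T_Q = 1.89118·T_P.
ΣF_y = 0: T_P·sin34° + T_Q·sin64° = 0.18.
Substitute: T_P·(0.559193 + 1.89118·0.898794) = 0.18 → T_P = 0.0796822 ≈ 0.07968 kN.
Then T_Q = 1.89118 × 0.0796822 = 0.1507 kN.

T_P = 0.07968 kN, T_Q = 0.1507 kN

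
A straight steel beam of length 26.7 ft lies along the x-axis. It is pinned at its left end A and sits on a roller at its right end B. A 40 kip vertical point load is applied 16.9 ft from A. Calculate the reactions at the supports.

ΣM about A: B_y·26.7 − 40·16.9 = 0 → B_y = 676/26.7 = 25.3184 ≈ 25.32 kip.
ΣF_y = 0: A_y + 25.3184 − 40 = 0 → A_y = 14.68 kip.
ΣF_x = 0: no horizontal applied forces, so A_x = 0.

A_x = 0, A_y = 14.68 kip, B_y = 25.32 kip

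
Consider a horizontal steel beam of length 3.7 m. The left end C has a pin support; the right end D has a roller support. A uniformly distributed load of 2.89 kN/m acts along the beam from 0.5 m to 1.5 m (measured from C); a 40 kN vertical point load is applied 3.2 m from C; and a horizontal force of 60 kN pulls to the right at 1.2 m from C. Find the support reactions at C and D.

C_x = -60.00 kN, C_y = 7.514 kN, D_y = 35.38 kN

Resultant of the distributed load: 2.89 × 1 = 2.89 kN at 1 m from C.
Moments about C: D_y·3.7 − (2.89·1)·1 − 40·3.2 = 0 → D_y = 130.89/3.7 = 35.3757 ≈ 35.38 kN.
ΣF_y = 0: C_y + 35.3757 − 2.89·1 − 40 = 0 → C_y = 7.514 kN.
ΣF_x = 0: C_x + 60 = 0 → C_x = -60.00 kN.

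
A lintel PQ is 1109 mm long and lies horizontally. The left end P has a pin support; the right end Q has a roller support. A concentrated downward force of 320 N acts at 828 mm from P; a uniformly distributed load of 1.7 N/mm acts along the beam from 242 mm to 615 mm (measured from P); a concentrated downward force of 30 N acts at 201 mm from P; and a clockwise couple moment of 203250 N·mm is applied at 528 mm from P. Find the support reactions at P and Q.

Resultant of the distributed load: 1.7 × 373 = 634.1 N at 428.5 mm from P.
Moments about P: Q_y·1109 − 320·828 − (1.7·373)·428.5 − 30·201 − 203250 = 0 → Q_y = 745951.85/1109 = 672.635 ≈ 672.6 N.
ΣF_y = 0: P_y + 672.635 − 320 − 1.7·373 − 30 = 0 → P_y = 311.5 N.
ΣF_x = 0: no horizontal applied forces, so P_x = 0.

P_x = 0, P_y = 311.5 N, Q_y = 672.6 N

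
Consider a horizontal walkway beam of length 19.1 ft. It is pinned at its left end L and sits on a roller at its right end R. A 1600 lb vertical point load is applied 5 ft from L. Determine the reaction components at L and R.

Moments about L: R_y·19.1 − 1600·5 = 0 → R_y = 8000/19.1 = 418.848 ≈ 418.8 lb.
ΣF_y = 0: L_y + 418.848 − 1600 = 0 → L_y = 1181 lb.
ΣF_x = 0: no horizontal applied forces, so L_x = 0.

L_x = 0, L_y = 1181 lb, R_y = 418.8 lb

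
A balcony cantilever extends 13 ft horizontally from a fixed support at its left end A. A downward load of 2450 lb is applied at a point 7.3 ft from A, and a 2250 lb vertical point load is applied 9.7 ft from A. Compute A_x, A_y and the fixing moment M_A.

A_x = 0, A_y = 4700 lb, M_A = 39710 lb·ft

ΣF_x = 0: A_x = 0.
ΣF_y = 0: A_y − 2450 − 2250 = 0 → A_y = 4700 lb.
ΣM about A: M_A − 2450·7.3 − 2250·9.7 = 0 → M_A = 39710 lb·ft.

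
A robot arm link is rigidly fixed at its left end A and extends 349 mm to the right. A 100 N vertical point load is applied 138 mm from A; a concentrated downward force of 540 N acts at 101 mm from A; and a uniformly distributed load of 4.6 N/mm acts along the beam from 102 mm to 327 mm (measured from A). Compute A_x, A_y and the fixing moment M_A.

Resultant of the distributed load: 4.6 × 225 = 1035 N at 214.5 mm from A.
ΣF_x = 0: A_x = 0.
ΣF_y = 0: A_y − 100 − 540 − 4.6·225 = 0 → A_y = 1675 N.
ΣM about A: M_A − 100·138 − 540·101 − (4.6·225)·214.5 = 0 → M_A = 290300 N·mm.

A_x = 0, A_y = 1675 N, M_A = 290300 N·mm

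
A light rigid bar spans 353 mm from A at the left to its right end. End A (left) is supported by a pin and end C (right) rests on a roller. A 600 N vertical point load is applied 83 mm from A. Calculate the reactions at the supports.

ΣM about A: C_y·353 − 600·83 = 0 → C_y = 49800/353 = 141.076 ≈ 141.1 N.
ΣF_y = 0: A_y + 141.076 − 600 = 0 → A_y = 458.9 N.
ΣF_x = 0: no horizontal applied forces, so A_x = 0.

A_x = 0, A_y = 458.9 N, C_y = 141.1 N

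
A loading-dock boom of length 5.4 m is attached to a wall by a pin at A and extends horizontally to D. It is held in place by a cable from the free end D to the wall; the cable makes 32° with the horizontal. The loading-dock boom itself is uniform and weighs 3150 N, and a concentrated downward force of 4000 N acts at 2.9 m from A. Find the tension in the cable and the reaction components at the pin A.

ΣM about A: T·sin32°·5.4 − 3150·2.7 − 4000·2.9 = 0 → T = 20105/(5.4·0.529919) = 7025.88 ≈ 7026 N.
ΣF_x = 0: A_x − T·cos32° = 0 → A_x = 7025.88 × 0.848048 = 5958 N.
ΣF_y = 0: A_y + T·sin32° − 3150 − 4000 = 0 → A_y = 7150 − 7025.88 × 0.529919 = 3427 N.

T = 7026 N, A_x = 5958 N, A_y = 3427 N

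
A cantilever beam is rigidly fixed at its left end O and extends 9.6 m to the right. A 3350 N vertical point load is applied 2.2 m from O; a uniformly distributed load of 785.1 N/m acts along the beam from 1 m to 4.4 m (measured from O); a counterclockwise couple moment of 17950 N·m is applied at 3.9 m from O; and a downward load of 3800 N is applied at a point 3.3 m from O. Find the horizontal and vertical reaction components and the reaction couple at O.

O_x = 0, O_y = 9819 N, M_O = 9167 N·m

Resultant of the distributed load: 785.1 × 3.4 = 2669.34 N at 2.7 m from O.
ΣF_x = 0: O_x = 0.
ΣF_y = 0: O_y − 3350 − 785.1·3.4 − 3800 = 0 → O_y = 9819 N.
ΣM about O: M_O − 3350·2.2 − (785.1·3.4)·2.7 + 17950 − 3800·3.3 = 0 → M_O = 9167 N·m.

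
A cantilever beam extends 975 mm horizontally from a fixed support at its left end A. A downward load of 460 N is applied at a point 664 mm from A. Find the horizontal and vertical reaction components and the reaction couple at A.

ΣF_x = 0: A_x = 0.
ΣF_y = 0: A_y − 460 = 0 → A_y = 460.0 N.
ΣM about A: M_A − 460·664 = 0 → M_A = 305400 N·mm.

A_x = 0, A_y = 460.0 N, M_A = 305400 N·mm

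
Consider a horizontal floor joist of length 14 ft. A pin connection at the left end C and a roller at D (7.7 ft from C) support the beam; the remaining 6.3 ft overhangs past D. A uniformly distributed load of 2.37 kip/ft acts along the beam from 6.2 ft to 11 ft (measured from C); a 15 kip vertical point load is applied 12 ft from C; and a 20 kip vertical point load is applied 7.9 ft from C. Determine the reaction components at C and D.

C_x = 0, C_y = -10.23 kip, D_y = 56.60 kip

Resultant of the distributed load: 2.37 × 4.8 = 11.376 kip at 8.6 ft from C.
Taking moments about C: D_y·7.7 − (2.37·4.8)·8.6 − 15·12 − 20·7.9 = 0 → D_y = 435.8336/7.7 = 56.6018 ≈ 56.60 kip.
ΣF_y = 0: C_y + 56.6018 − 2.37·4.8 − 15 − 20 = 0 → C_y = -10.23 kip.
ΣF_x = 0: no horizontal applied forces, so C_x = 0.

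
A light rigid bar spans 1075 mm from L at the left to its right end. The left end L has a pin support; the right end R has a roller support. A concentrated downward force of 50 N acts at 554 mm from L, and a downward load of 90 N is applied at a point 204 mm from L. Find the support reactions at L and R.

Moments about L: R_y·1075 − 50·554 − 90·204 = 0 → R_y = 46060/1075 = 42.8465 ≈ 42.85 N.
ΣF_y = 0: L_y + 42.8465 − 50 − 90 = 0 → L_y = 97.15 N.
ΣF_x = 0: no horizontal applied forces, so L_x = 0.

L_x = 0, L_y = 97.15 N, R_y = 42.85 N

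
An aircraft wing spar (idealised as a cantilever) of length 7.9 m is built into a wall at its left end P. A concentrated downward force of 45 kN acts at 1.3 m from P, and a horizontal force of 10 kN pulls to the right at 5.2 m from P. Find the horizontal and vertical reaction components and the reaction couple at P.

P_x = -10.00 kN, P_y = 45.00 kN, M_P = 58.50 kN·m

ΣF_x = 0: P_x + 10 = 0 → P_x = -10.00 kN.
ΣF_y = 0: P_y − 45 = 0 → P_y = 45.00 kN.
ΣM about P: M_P − 45·1.3 = 0 → M_P = 58.50 kN·m.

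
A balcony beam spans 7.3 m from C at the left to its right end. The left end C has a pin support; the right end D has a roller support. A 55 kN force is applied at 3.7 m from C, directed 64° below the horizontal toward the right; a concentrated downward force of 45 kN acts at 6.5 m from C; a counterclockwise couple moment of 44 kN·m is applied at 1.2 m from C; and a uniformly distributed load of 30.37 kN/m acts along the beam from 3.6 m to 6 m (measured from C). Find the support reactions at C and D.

C_x = -24.11 kN, C_y = 60.30 kN, D_y = 107.0 kN

Resultant of the distributed load: 30.37 × 2.4 = 72.888 kN at 4.8 m from C.
Taking moments about C: D_y·7.3 − 55·sin64°·3.7 − 45·6.5 + 44 − (30.37·2.4)·4.8 = 0 → D_y = 781.267/7.3 = 107.023 ≈ 107.0 kN.
ΣF_y = 0: C_y + 107.023 − 55·sin64° − 45 − 30.37·2.4 = 0 → C_y = 60.30 kN.
ΣF_x = 0: C_x + 55·cos64° = 0 → C_x = -24.11 kN.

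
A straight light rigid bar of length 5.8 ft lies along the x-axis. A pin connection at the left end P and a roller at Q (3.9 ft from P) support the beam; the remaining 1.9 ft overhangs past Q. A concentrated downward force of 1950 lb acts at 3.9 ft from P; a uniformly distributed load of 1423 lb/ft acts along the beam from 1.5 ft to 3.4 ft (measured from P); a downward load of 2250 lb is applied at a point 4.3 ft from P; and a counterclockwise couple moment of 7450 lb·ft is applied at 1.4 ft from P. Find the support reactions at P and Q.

P_x = 0, P_y = 2685 lb, Q_y = 4219 lb

Resultant of the distributed load: 1423 × 1.9 = 2703.7 lb at 2.45 ft from P.
Taking moments about P: Q_y·3.9 − 1950·3.9 − (1423·1.9)·2.45 − 2250·4.3 + 7450 = 0 → Q_y = 16454.065/3.9 = 4218.99 ≈ 4219 lb.
ΣF_y = 0: P_y + 4218.99 − 1950 − 1423·1.9 − 2250 = 0 → P_y = 2685 lb.
ΣF_x = 0: no horizontal applied forces, so P_x = 0.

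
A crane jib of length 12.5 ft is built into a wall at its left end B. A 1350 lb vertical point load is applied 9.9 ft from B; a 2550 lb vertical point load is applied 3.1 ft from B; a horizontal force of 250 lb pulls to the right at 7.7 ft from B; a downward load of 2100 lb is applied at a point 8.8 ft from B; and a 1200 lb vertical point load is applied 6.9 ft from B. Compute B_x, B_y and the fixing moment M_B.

B_x = -250.0 lb, B_y = 7200 lb, M_B = 48030 lb·ft

ΣF_x = 0: B_x + 250 = 0 → B_x = -250.0 lb.
ΣF_y = 0: B_y − 1350 − 2550 − 2100 − 1200 = 0 → B_y = 7200 lb.
ΣM about B: M_B − 1350·9.9 − 2550·3.1 − 2100·8.8 − 1200·6.9 = 0 → M_B = 48030 lb·ft.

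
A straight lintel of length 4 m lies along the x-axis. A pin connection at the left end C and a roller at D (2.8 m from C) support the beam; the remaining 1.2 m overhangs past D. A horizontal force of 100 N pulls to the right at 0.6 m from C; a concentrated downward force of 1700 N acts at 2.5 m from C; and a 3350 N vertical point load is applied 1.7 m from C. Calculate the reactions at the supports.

ΣM about C: D_y·2.8 − 1700·2.5 − 3350·1.7 = 0 → D_y = 9945/2.8 = 3551.79 ≈ 3552 N.
ΣF_y = 0: C_y + 3551.79 − 1700 − 3350 = 0 → C_y = 1498 N.
ΣF_x = 0: C_x + 100 = 0 → C_x = -100.0 N.

C_x = -100.0 N, C_y = 1498 N, D_y = 3552 N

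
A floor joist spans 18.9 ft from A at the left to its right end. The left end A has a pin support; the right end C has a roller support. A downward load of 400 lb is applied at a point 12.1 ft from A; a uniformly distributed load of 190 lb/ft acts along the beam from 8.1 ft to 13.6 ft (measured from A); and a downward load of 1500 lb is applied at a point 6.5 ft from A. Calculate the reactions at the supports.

A_x = 0, A_y = 1573 lb, C_y = 1372 lb

Resultant of the distributed load: 190 × 5.5 = 1045 lb at 10.85 ft from A.
ΣM about A: C_y·18.9 − 400·12.1 − (190·5.5)·10.85 − 1500·6.5 = 0 → C_y = 25928.25/18.9 = 1371.87 ≈ 1372 lb.
ΣF_y = 0: A_y + 1371.87 − 400 − 190·5.5 − 1500 = 0 → A_y = 1573 lb.
ΣF_x = 0: no horizontal applied forces, so A_x = 0.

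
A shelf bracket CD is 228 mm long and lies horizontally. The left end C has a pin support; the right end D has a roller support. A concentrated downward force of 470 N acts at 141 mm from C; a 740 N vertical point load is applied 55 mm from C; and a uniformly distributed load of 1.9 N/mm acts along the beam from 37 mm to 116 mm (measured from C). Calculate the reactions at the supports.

C_x = 0, C_y = 840.6 N, D_y = 519.5 N

Resultant of the distributed load: 1.9 × 79 = 150.1 N at 76.5 mm from C.
Moments about C: D_y·228 − 470·141 − 740·55 − (1.9·79)·76.5 = 0 → D_y = 118452.65/228 = 519.529 ≈ 519.5 N.
ΣF_y = 0: C_y + 519.529 − 470 − 740 − 1.9·79 = 0 → C_y = 840.6 N.
ΣF_x = 0: no horizontal applied forces, so C_x = 0.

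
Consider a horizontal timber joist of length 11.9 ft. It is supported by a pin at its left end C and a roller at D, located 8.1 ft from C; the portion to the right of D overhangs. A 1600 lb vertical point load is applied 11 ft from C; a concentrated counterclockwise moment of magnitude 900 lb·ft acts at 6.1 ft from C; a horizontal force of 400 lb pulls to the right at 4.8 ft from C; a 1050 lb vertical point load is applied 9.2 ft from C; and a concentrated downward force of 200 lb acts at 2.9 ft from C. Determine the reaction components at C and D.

ΣM about C: D_y·8.1 − 1600·11 + 900 − 1050·9.2 − 200·2.9 = 0 → D_y = 26940/8.1 = 3325.93 ≈ 3326 lb.
ΣF_y = 0: C_y + 3325.93 − 1600 − 1050 − 200 = 0 → C_y = -475.9 lb.
ΣF_x = 0: C_x + 400 = 0 → C_x = -400.0 lb.

C_x = -400.0 lb, C_y = -475.9 lb, D_y = 3326 lb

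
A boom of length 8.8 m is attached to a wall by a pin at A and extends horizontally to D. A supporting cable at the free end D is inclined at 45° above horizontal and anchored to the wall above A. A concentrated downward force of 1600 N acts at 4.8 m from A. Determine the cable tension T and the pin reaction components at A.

ΣM about A: T·sin45°·8.8 − 1600·4.8 = 0 → T = 7680/(8.8·0.707107) = 1234.22 ≈ 1234 N.
ΣF_x = 0: A_x − T·cos45° = 0 → A_x = 1234.22 × 0.707107 = 872.7 N.
ΣF_y = 0: A_y + T·sin45° − 1600 = 0 → A_y = 1600 − 1234.22 × 0.707107 = 727.3 N.

T = 1234 N, A_x = 872.7 N, A_y = 727.3 N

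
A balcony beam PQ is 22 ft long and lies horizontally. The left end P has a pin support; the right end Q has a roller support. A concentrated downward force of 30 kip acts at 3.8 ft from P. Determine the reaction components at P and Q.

ΣM about P: Q_y·22 − 30·3.8 = 0 → Q_y = 114/22 = 5.18182 ≈ 5.182 kip.
ΣF_y = 0: P_y + 5.18182 − 30 = 0 → P_y = 24.82 kip.
ΣF_x = 0: no horizontal applied forces, so P_x = 0.

P_x = 0, P_y = 24.82 kip, Q_y = 5.182 kip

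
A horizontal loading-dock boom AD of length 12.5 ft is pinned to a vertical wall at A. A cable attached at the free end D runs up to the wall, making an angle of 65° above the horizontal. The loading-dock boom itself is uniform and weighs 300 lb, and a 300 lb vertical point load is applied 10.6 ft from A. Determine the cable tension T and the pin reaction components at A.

T = 446.2 lb, A_x = 188.6 lb, A_y = 195.6 lb

ΣM about A: T·sin65°·12.5 − 300·6.25 − 300·10.6 = 0 → T = 5055/(12.5·0.906308) = 446.206 ≈ 446.2 lb.
ΣF_x = 0: A_x − T·cos65° = 0 → A_x = 446.206 × 0.422618 = 188.6 lb.
ΣF_y = 0: A_y + T·sin65° − 300 − 300 = 0 → A_y = 600 − 446.206 × 0.906308 = 195.6 lb.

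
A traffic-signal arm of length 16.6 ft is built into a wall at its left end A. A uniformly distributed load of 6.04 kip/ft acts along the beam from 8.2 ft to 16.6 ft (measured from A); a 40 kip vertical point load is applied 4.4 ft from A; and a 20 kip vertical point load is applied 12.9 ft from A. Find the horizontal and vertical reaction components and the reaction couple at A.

A_x = 0, A_y = 110.7 kip, M_A = 1063 kip·ft

Resultant of the distributed load: 6.04 × 8.4 = 50.736 kip at 12.4 ft from A.
ΣF_x = 0: A_x = 0.
ΣF_y = 0: A_y − 6.04·8.4 − 40 − 20 = 0 → A_y = 110.7 kip.
ΣM about A: M_A − (6.04·8.4)·12.4 − 40·4.4 − 20·12.9 = 0 → M_A = 1063 kip·ft.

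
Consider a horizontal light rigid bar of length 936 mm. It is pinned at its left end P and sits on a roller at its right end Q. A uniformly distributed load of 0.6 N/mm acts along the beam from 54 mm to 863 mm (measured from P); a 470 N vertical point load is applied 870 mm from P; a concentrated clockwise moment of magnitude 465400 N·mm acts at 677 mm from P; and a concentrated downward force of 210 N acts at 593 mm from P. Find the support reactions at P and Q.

Resultant of the distributed load: 0.6 × 809 = 485.4 N at 458.5 mm from P.
Moments about P: Q_y·936 − (0.6·809)·458.5 − 470·870 − 465400 − 210·593 = 0 → Q_y = 1221385.9/936 = 1304.9 ≈ 1305 N.
ΣF_y = 0: P_y + 1304.9 − 0.6·809 − 470 − 210 = 0 → P_y = -139.5 N.
ΣF_x = 0: no horizontal applied forces, so P_x = 0.

P_x = 0, P_y = -139.5 N, Q_y = 1305 N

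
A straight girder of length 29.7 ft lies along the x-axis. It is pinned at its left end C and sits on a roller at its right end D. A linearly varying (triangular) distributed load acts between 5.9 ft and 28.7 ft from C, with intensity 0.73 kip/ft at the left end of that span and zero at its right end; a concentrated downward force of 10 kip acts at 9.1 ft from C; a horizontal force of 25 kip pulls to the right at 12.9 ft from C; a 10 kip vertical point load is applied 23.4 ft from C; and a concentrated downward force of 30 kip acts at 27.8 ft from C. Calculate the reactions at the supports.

Resultant of the triangular load: ½ × 0.73 × 22.8 = 8.322 kip, acting at 13.5 ft from C (one-third of the span from the peak).
Taking moments about C: D_y·29.7 − (½·0.73·22.8)·13.5 − 10·9.1 − 10·23.4 − 30·27.8 = 0 → D_y = 1271.347/29.7 = 42.8063 ≈ 42.81 kip.
ΣF_y = 0: C_y + 42.8063 − ½·0.73·22.8 − 10 − 10 − 30 = 0 → C_y = 15.52 kip.
ΣF_x = 0: C_x + 25 = 0 → C_x = -25.00 kip.

C_x = -25.00 kip, C_y = 15.52 kip, D_y = 42.81 kip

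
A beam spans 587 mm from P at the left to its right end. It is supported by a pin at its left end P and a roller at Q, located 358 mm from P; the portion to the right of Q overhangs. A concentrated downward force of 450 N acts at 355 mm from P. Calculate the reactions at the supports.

P_x = 0, P_y = 3.771 N, Q_y = 446.2 N

Taking moments about P: Q_y·358 − 450·355 = 0 → Q_y = 159750/358 = 446.229 ≈ 446.2 N.
ΣF_y = 0: P_y + 446.229 − 450 = 0 → P_y = 3.771 N.
ΣF_x = 0: no horizontal applied forces, so P_x = 0.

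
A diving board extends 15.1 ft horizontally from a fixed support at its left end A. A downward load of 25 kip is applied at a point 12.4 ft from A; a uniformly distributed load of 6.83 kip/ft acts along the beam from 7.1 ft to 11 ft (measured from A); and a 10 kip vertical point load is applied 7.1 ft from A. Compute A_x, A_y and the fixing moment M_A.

Resultant of the distributed load: 6.83 × 3.9 = 26.637 kip at 9.05 ft from A.
ΣF_x = 0: A_x = 0.
ΣF_y = 0: A_y − 25 − 6.83·3.9 − 10 = 0 → A_y = 61.64 kip.
ΣM about A: M_A − 25·12.4 − (6.83·3.9)·9.05 − 10·7.1 = 0 → M_A = 622.1 kip·ft.

A_x = 0, A_y = 61.64 kip, M_A = 622.1 kip·ft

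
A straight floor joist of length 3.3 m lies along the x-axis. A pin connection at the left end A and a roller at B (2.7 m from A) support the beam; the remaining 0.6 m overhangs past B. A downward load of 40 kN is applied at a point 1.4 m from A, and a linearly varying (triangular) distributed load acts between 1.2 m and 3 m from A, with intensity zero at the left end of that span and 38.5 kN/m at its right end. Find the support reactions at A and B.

A_x = 0, A_y = 23.11 kN, B_y = 51.54 kN

Resultant of the triangular load: ½ × 38.5 × 1.8 = 34.65 kN, acting at 2.4 m from A (one-third of the span from the peak).
Taking moments about A: B_y·2.7 − 40·1.4 − (½·38.5·1.8)·2.4 = 0 → B_y = 139.16/2.7 = 51.5407 ≈ 51.54 kN.
ΣF_y = 0: A_y + 51.5407 − 40 − ½·38.5·1.8 = 0 → A_y = 23.11 kN.
ΣF_x = 0: no horizontal applied forces, so A_x = 0.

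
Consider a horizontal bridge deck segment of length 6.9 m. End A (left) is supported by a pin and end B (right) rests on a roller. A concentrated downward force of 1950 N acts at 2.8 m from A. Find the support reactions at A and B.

A_x = 0, A_y = 1159 N, B_y = 791.3 N

Taking moments about A: B_y·6.9 − 1950·2.8 = 0 → B_y = 5460/6.9 = 791.304 ≈ 791.3 N.
ΣF_y = 0: A_y + 791.304 − 1950 = 0 → A_y = 1159 N.
ΣF_x = 0: no horizontal applied forces, so A_x = 0.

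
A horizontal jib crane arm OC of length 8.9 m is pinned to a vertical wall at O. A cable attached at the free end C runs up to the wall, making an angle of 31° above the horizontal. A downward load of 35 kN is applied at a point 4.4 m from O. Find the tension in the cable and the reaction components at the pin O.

T = 33.60 kN, O_x = 28.80 kN, O_y = 17.70 kN

ΣM about O: T·sin31°·8.9 − 35·4.4 = 0 → T = 154/(8.9·0.515038) = 33.5963 ≈ 33.60 kN.
ΣF_x = 0: O_x − T·cos31° = 0 → O_x = 33.5963 × 0.857167 = 28.80 kN.
ΣF_y = 0: O_y + T·sin31° − 35 = 0 → O_y = 35 − 33.5963 × 0.515038 = 17.70 kN.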